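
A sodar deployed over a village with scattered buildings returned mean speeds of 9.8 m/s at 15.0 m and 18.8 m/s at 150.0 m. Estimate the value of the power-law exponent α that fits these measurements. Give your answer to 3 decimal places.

Power law: V₂/V₁ = (z₂/z₁)^α ⇒ α = ln(V₂/V₁) / ln(z₂/z₁)
α = ln(18.8/9.8) / ln(150.0/15.0) = ln(1.9184) / ln(10.0000)
  = 0.65147 / 2.30259 = 0.28293

α ≈ 0.283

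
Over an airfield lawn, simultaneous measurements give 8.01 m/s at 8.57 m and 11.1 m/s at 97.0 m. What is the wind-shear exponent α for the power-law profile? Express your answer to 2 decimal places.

α ≈ 0.13

Power law: V₂/V₁ = (z₂/z₁)^α ⇒ α = ln(V₂/V₁) / ln(z₂/z₁)
α = ln(11.1/8.01) / ln(97.0/8.57) = ln(1.3858) / ln(11.3186)
  = 0.32625 / 2.42644 = 0.13446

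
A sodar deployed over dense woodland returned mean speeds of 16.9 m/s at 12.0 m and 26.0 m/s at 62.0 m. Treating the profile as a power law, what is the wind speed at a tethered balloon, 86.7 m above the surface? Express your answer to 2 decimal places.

28.39 m/s

First find α: α = ln(V₂/V₁)/ln(z₂/z₁) = ln(26.0/16.9)/ln(62.0/12.0) = 0.43078/1.64223 = 0.2623
Extrapolate from 62.0 m to 86.7 m: V₃ = 26.0 × (86.7/62.0)^0.2623 = 26.0 × 1.0919 = 28.3905 m/s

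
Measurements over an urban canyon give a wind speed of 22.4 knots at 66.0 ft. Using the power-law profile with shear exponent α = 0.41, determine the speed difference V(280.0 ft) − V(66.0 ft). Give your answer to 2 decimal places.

18.11 knots

Power law: V₂ = V₁ · (z₂/z₁)^α = 22.4 × (4.2424)^0.41 = 40.5107 knots
ΔV = 40.5107 − 22.4 = 18.1107 knots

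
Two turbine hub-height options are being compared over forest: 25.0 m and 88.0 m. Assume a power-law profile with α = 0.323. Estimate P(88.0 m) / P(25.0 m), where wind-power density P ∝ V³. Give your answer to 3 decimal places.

3.385

Speed ratio: V_B/V_A = (z_B/z_A)^α = (88.0/25.0)^0.323 = (3.5200)^0.323 = 1.50153
Power-density ratio: P_B/P_A = (V_B/V_A)³ = (1.50153)³ = 3.38532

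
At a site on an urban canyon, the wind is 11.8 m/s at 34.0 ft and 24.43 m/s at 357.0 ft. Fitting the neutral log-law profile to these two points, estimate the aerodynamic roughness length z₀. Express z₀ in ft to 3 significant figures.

z₀ ≈ 3.78 ft

Log law: V(z) ∝ ln(z/z₀). With r = V₁/V₂ = 11.8/24.43 = 0.48301,
r · ln(z₂/z₀) = ln(z₁/z₀) ⇒ ln z₀ = (ln z₁ − r·ln z₂)/(1 − r)
ln z₀ = (3.52636 − 0.48301×5.87774) / 0.51699 = 1.3295
z₀ = exp(1.3295) = 3.779 ft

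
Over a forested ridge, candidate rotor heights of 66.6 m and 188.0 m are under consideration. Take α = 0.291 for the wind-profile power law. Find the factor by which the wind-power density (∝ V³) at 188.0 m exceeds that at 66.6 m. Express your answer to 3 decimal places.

2.474

Speed ratio: V_B/V_A = (z_B/z_A)^α = (188.0/66.6)^0.291 = (2.8228)^0.291 = 1.35254
Power-density ratio: P_B/P_A = (V_B/V_A)³ = (1.35254)³ = 2.47427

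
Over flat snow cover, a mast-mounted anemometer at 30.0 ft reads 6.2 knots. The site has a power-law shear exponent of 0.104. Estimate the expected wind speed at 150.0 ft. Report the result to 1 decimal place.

Power-law profile: V₂ = V₁ · (z₂/z₁)^α
V₂ = 6.2 × (150.0/30.0)^0.104 = 6.2 × (5.0000)^0.104
    = 6.2 × 1.1822 = 7.3297 knots

7.3 knots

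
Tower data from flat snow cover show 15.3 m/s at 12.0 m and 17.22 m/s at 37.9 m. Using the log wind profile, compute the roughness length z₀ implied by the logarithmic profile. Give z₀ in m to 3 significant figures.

z₀ ≈ 0.00126 m

Log law: V(z) ∝ ln(z/z₀). With r = V₁/V₂ = 15.3/17.22 = 0.88850,
r · ln(z₂/z₀) = ln(z₁/z₀) ⇒ ln z₀ = (ln z₁ − r·ln z₂)/(1 − r)
ln z₀ = (2.48491 − 0.88850×3.63495) / 0.11150 = -6.6795
z₀ = exp(-6.6795) = 0.001256 m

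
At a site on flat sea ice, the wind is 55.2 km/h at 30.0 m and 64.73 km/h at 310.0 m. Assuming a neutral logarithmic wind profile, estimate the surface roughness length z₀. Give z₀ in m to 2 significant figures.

Log law: V(z) ∝ ln(z/z₀). With r = V₁/V₂ = 55.2/64.73 = 0.85277,
r · ln(z₂/z₀) = ln(z₁/z₀) ⇒ ln z₀ = (ln z₁ − r·ln z₂)/(1 − r)
ln z₀ = (3.40120 − 0.85277×5.73657) / 0.14723 = -10.1258
z₀ = exp(-10.1258) = 0.00004003 m

z₀ ≈ 0.000040 m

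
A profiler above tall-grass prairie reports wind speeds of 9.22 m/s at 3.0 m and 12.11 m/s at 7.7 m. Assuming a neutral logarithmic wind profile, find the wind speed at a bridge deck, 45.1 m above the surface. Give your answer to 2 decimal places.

17.53 m/s

Log law: V ∝ ln(z/z₀). From the pair, with r = V₁/V₂ = 0.76135,
ln z₀ = (ln z₁ − r·ln z₂)/(1 − r) = (1.0986 − 0.76135×2.0412)/0.23865 = -1.9086 → z₀ = 0.1483 m
V₃ = V₁ · ln(z₃/z₀)/ln(z₁/z₀) = 9.22 × 5.7175/3.0072 = 17.5296 m/s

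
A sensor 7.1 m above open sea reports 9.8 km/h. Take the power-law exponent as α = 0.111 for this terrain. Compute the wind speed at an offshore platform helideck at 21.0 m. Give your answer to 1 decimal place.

Power-law profile: V₂ = V₁ · (z₂/z₁)^α
V₂ = 9.8 × (21.0/7.1)^0.111 = 9.8 × (2.9577)^0.111
    = 9.8 × 1.1279 = 11.0536 km/h

11.1 km/h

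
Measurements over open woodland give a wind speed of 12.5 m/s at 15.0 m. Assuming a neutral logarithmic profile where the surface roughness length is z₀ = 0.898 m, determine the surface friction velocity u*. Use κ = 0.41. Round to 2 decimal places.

u* ≈ 1.82 m/s

Log law: V(z) = (u*/κ) · ln(z/z₀) ⇒ u* = κ · V / ln(z/z₀)
u* = 0.41 × 12.5 / ln(15.0/0.898) = 0.41 × 12.5 / 2.8156
   = 5.1250 / 2.8156 = 1.8202 m/s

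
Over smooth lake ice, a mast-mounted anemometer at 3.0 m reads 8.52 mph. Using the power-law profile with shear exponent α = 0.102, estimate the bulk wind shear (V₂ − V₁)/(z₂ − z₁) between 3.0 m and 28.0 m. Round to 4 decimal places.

0.0872 mph/m

Power law: V₂ = V₁ · (z₂/z₁)^α = 8.52 × (9.3333)^0.102 = 10.7000 mph
ΔV/Δz = (10.7000 − 8.52)/(28.0 − 3.0) = 2.1800/25.0000 = 0.08720 mph/m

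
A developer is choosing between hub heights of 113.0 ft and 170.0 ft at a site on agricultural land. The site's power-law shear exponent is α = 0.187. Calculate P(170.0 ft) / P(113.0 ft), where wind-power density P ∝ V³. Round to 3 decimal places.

1.257

Speed ratio: V_B/V_A = (z_B/z_A)^α = (170.0/113.0)^0.187 = (1.5044)^0.187 = 1.07936
Power-density ratio: P_B/P_A = (V_B/V_A)³ = (1.07936)³ = 1.25749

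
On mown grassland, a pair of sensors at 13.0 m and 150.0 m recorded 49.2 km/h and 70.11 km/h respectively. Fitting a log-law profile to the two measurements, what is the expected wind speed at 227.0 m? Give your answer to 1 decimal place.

Log law: V ∝ ln(z/z₀). From the pair, with r = V₁/V₂ = 0.70175,
ln z₀ = (ln z₁ − r·ln z₂)/(1 − r) = (2.5649 − 0.70175×5.0106)/0.29825 = -3.1896 → z₀ = 0.04119 m
V₃ = V₁ · ln(z₃/z₀)/ln(z₁/z₀) = 49.2 × 8.6146/5.7546 = 73.6523 km/h

73.7 km/h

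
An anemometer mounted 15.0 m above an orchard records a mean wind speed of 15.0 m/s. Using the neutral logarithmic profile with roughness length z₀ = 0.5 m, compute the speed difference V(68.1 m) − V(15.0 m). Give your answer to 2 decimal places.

6.67 m/s

Log law: V₂ = V₁ · ln(z₂/z₀)/ln(z₁/z₀) = 15.0 × 4.9141/3.4012 = 21.6723 m/s
ΔV = 21.6723 − 15.0 = 6.6723 m/s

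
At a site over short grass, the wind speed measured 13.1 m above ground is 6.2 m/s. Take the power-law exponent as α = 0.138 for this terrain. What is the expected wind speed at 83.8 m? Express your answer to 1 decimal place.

8.0 m/s

Power-law profile: V₂ = V₁ · (z₂/z₁)^α
V₂ = 6.2 × (83.8/13.1)^0.138 = 6.2 × (6.3969)^0.138
    = 6.2 × 1.2919 = 8.0097 m/s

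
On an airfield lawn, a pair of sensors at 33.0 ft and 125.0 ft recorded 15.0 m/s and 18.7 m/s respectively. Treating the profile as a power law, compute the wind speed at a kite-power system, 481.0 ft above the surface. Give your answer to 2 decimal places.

23.37 m/s

First find α: α = ln(V₂/V₁)/ln(z₂/z₁) = ln(18.7/15.0)/ln(125.0/33.0) = 0.22047/1.33181 = 0.1655
Extrapolate from 125.0 ft to 481.0 ft: V₃ = 18.7 × (481.0/125.0)^0.1655 = 18.7 × 1.2499 = 23.3735 m/s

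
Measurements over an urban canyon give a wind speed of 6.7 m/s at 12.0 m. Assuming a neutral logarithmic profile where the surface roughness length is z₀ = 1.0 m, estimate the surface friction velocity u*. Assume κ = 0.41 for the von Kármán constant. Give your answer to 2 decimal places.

Log law: V(z) = (u*/κ) · ln(z/z₀) ⇒ u* = κ · V / ln(z/z₀)
u* = 0.41 × 6.7 / ln(12.0/1.0) = 0.41 × 6.7 / 2.4849
   = 2.7470 / 2.4849 = 1.1055 m/s

u* ≈ 1.11 m/s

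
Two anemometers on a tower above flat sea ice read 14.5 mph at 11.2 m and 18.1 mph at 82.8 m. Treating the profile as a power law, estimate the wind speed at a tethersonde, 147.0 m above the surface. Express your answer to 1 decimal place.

19.3 mph

First find α: α = ln(V₂/V₁)/ln(z₂/z₁) = ln(18.1/14.5)/ln(82.8/11.2) = 0.22176/2.00051 = 0.1109
Extrapolate from 82.8 m to 147.0 m: V₃ = 18.1 × (147.0/82.8)^0.1109 = 18.1 × 1.0657 = 19.2891 mph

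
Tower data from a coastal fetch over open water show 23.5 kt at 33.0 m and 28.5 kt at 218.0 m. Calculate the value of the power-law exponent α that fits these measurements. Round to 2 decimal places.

Power law: V₂/V₁ = (z₂/z₁)^α ⇒ α = ln(V₂/V₁) / ln(z₂/z₁)
α = ln(28.5/23.5) / ln(218.0/33.0) = ln(1.2128) / ln(6.6061)
  = 0.19290 / 1.88799 = 0.10217

α ≈ 0.10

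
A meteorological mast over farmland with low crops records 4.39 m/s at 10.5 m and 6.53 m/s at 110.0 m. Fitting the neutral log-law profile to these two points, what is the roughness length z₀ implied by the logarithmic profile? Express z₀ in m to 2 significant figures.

z₀ ≈ 0.085 m

Log law: V(z) ∝ ln(z/z₀). With r = V₁/V₂ = 4.39/6.53 = 0.67228,
r · ln(z₂/z₀) = ln(z₁/z₀) ⇒ ln z₀ = (ln z₁ − r·ln z₂)/(1 − r)
ln z₀ = (2.35138 − 0.67228×4.70048) / 0.32772 = -2.4676
z₀ = exp(-2.4676) = 0.08479 m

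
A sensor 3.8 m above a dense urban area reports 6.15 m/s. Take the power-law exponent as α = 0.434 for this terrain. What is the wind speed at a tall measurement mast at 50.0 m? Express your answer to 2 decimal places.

18.82 m/s

Power-law profile: V₂ = V₁ · (z₂/z₁)^α
V₂ = 6.15 × (50.0/3.8)^0.434 = 6.15 × (13.1579)^0.434
    = 6.15 × 3.0600 = 18.8192 m/s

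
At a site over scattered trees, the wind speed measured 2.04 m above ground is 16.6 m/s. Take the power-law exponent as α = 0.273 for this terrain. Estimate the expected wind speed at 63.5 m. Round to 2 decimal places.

Power-law profile: V₂ = V₁ · (z₂/z₁)^α
V₂ = 16.6 × (63.5/2.04)^0.273 = 16.6 × (31.1275)^0.273
    = 16.6 × 2.5564 = 42.4362 m/s

42.44 m/s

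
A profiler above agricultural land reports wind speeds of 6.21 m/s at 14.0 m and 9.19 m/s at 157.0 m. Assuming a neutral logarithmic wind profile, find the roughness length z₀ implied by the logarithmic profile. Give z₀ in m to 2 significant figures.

Log law: V(z) ∝ ln(z/z₀). With r = V₁/V₂ = 6.21/9.19 = 0.67573,
r · ln(z₂/z₀) = ln(z₁/z₀) ⇒ ln z₀ = (ln z₁ − r·ln z₂)/(1 − r)
ln z₀ = (2.63906 − 0.67573×5.05625) / 0.32427 = -2.3981
z₀ = exp(-2.3981) = 0.09089 m

z₀ ≈ 0.091 m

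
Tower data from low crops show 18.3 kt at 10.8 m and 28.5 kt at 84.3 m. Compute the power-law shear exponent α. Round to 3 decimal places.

α ≈ 0.216

Power law: V₂/V₁ = (z₂/z₁)^α ⇒ α = ln(V₂/V₁) / ln(z₂/z₁)
α = ln(28.5/18.3) / ln(84.3/10.8) = ln(1.5574) / ln(7.8056)
  = 0.44300 / 2.05484 = 0.21559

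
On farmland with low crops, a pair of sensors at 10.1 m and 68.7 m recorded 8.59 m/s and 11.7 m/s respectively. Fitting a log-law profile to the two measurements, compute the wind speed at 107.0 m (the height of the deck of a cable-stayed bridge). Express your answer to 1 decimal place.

12.4 m/s

Log law: V ∝ ln(z/z₀). From the pair, with r = V₁/V₂ = 0.73419,
ln z₀ = (ln z₁ − r·ln z₂)/(1 − r) = (2.3125 − 0.73419×4.2297)/0.26581 = -2.9829 → z₀ = 0.05064 m
V₃ = V₁ · ln(z₃/z₀)/ln(z₁/z₀) = 8.59 × 7.6557/5.2955 = 12.4187 m/s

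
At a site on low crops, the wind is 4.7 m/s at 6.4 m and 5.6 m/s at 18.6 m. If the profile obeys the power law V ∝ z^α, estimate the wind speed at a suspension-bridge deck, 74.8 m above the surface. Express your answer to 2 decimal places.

First find α: α = ln(V₂/V₁)/ln(z₂/z₁) = ln(5.6/4.7)/ln(18.6/6.4) = 0.17520/1.06686 = 0.1642
Extrapolate from 18.6 m to 74.8 m: V₃ = 5.6 × (74.8/18.6)^0.1642 = 5.6 × 1.2568 = 7.0379 m/s

7.04 m/s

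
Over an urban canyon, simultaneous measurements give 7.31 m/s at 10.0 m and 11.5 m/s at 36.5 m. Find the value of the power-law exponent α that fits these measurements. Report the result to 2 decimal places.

α ≈ 0.35

Power law: V₂/V₁ = (z₂/z₁)^α ⇒ α = ln(V₂/V₁) / ln(z₂/z₁)
α = ln(11.5/7.31) / ln(36.5/10.0) = ln(1.5732) / ln(3.6500)
  = 0.45310 / 1.29473 = 0.34996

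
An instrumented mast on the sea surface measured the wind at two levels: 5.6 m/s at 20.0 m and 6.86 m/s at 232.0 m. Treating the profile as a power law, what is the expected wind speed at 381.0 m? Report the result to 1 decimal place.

7.1 m/s

First find α: α = ln(V₂/V₁)/ln(z₂/z₁) = ln(6.86/5.6)/ln(232.0/20.0) = 0.20294/2.45101 = 0.0828
Extrapolate from 232.0 m to 381.0 m: V₃ = 6.86 × (381.0/232.0)^0.0828 = 6.86 × 1.0419 = 7.1476 m/s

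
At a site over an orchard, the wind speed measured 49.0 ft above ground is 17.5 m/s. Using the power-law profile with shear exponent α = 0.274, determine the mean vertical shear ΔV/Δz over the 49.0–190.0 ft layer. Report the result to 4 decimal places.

Power law: V₂ = V₁ · (z₂/z₁)^α = 17.5 × (3.8776)^0.274 = 25.3690 m/s
ΔV/Δz = (25.3690 − 17.5)/(190.0 − 49.0) = 7.8690/141.0000 = 0.05581 m/s/ft

0.0558 m/s/ft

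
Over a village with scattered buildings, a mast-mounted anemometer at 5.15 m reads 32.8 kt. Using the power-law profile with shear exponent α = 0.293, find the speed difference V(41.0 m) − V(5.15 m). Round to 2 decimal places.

Power law: V₂ = V₁ · (z₂/z₁)^α = 32.8 × (7.9612)^0.293 = 60.2365 kt
ΔV = 60.2365 − 32.8 = 27.4365 kt

27.44 kt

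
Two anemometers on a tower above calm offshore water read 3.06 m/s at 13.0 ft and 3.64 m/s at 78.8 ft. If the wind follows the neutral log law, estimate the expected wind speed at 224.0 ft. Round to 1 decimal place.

Log law: V ∝ ln(z/z₀). From the pair, with r = V₁/V₂ = 0.84066,
ln z₀ = (ln z₁ − r·ln z₂)/(1 − r) = (2.5649 − 0.84066×4.3669)/0.15934 = -6.9420 → z₀ = 0.0009664 ft
V₃ = V₁ · ln(z₃/z₀)/ln(z₁/z₀) = 3.06 × 12.3536/9.5069 = 3.9763 m/s

4.0 m/s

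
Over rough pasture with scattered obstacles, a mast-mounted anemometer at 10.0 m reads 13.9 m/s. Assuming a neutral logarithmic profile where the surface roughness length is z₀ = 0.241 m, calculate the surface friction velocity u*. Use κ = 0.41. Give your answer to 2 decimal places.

Log law: V(z) = (u*/κ) · ln(z/z₀) ⇒ u* = κ · V / ln(z/z₀)
u* = 0.41 × 13.9 / ln(10.0/0.241) = 0.41 × 13.9 / 3.7255
   = 5.6990 / 3.7255 = 1.5297 m/s

u* ≈ 1.53 m/s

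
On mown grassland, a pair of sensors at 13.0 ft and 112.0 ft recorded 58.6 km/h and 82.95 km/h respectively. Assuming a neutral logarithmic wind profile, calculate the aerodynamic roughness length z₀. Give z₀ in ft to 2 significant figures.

Log law: V(z) ∝ ln(z/z₀). With r = V₁/V₂ = 58.6/82.95 = 0.70645,
r · ln(z₂/z₀) = ln(z₁/z₀) ⇒ ln z₀ = (ln z₁ − r·ln z₂)/(1 − r)
ln z₀ = (2.56495 − 0.70645×4.71850) / 0.29355 = -2.6177
z₀ = exp(-2.6177) = 0.07297 ft

z₀ ≈ 0.073 ft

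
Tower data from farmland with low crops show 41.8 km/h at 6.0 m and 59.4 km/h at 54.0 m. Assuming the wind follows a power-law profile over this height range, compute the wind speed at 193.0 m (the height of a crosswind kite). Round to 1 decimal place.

72.8 km/h

First find α: α = ln(V₂/V₁)/ln(z₂/z₁) = ln(59.4/41.8)/ln(54.0/6.0) = 0.35140/2.19722 = 0.1599
Extrapolate from 54.0 m to 193.0 m: V₃ = 59.4 × (193.0/54.0)^0.1599 = 59.4 × 1.2259 = 72.8204 km/h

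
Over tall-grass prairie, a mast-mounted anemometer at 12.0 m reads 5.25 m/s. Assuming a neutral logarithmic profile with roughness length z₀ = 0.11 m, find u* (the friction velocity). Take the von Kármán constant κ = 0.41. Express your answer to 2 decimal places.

u* ≈ 0.46 m/s

Log law: V(z) = (u*/κ) · ln(z/z₀) ⇒ u* = κ · V / ln(z/z₀)
u* = 0.41 × 5.25 / ln(12.0/0.11) = 0.41 × 5.25 / 4.6922
   = 2.1525 / 4.6922 = 0.4587 m/s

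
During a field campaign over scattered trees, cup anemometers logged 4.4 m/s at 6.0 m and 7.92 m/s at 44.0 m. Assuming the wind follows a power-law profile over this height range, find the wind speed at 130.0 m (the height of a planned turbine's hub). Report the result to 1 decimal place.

First find α: α = ln(V₂/V₁)/ln(z₂/z₁) = ln(7.92/4.4)/ln(44.0/6.0) = 0.58779/1.99243 = 0.2950
Extrapolate from 44.0 m to 130.0 m: V₃ = 7.92 × (130.0/44.0)^0.2950 = 7.92 × 1.3766 = 10.9025 m/s

10.9 m/s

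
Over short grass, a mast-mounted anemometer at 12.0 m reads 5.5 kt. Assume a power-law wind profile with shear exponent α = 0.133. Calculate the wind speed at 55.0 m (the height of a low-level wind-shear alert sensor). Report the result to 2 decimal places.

6.73 kt

Power-law profile: V₂ = V₁ · (z₂/z₁)^α
V₂ = 5.5 × (55.0/12.0)^0.133 = 5.5 × (4.5833)^0.133
    = 5.5 × 1.2244 = 6.7344 kt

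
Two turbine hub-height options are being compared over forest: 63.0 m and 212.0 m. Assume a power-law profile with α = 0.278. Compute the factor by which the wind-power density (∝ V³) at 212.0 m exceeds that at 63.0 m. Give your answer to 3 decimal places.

2.751

Speed ratio: V_B/V_A = (z_B/z_A)^α = (212.0/63.0)^0.278 = (3.3651)^0.278 = 1.40121
Power-density ratio: P_B/P_A = (V_B/V_A)³ = (1.40121)³ = 2.75115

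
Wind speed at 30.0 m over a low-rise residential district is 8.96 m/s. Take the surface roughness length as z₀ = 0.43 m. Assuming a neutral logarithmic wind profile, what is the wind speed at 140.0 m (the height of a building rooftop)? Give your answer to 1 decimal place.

Log law: V(z) ∝ ln(z/z₀), so V₂/V₁ = ln(z₂/z₀) / ln(z₁/z₀).
ln(140.0/0.43) = 5.7856, ln(30.0/0.43) = 4.2452
V₂ = 8.96 × 5.7856/4.2452 = 8.96 × 1.3629 = 12.2113 m/s

12.2 m/s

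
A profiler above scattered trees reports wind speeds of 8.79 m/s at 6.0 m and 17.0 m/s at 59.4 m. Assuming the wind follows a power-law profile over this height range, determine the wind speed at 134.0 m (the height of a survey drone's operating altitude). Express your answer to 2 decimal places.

21.48 m/s

First find α: α = ln(V₂/V₁)/ln(z₂/z₁) = ln(17.0/8.79)/ln(59.4/6.0) = 0.65960/2.29253 = 0.2877
Extrapolate from 59.4 m to 134.0 m: V₃ = 17.0 × (134.0/59.4)^0.2877 = 17.0 × 1.2637 = 21.4835 m/s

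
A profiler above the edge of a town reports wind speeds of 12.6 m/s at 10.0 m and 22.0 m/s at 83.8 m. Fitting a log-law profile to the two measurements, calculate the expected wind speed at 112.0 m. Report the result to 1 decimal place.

23.3 m/s

Log law: V ∝ ln(z/z₀). From the pair, with r = V₁/V₂ = 0.57273,
ln z₀ = (ln z₁ − r·ln z₂)/(1 − r) = (2.3026 − 0.57273×4.4284)/0.42727 = -0.5470 → z₀ = 0.5787 m
V₃ = V₁ · ln(z₃/z₀)/ln(z₁/z₀) = 12.6 × 5.2655/2.8495 = 23.2826 m/s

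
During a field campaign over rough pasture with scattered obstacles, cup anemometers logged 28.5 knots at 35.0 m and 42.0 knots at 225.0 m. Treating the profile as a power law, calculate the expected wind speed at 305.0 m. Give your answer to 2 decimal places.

First find α: α = ln(V₂/V₁)/ln(z₂/z₁) = ln(42.0/28.5)/ln(225.0/35.0) = 0.38777/1.86075 = 0.2084
Extrapolate from 225.0 m to 305.0 m: V₃ = 42.0 × (305.0/225.0)^0.2084 = 42.0 × 1.0654 = 44.7488 knots

44.75 knots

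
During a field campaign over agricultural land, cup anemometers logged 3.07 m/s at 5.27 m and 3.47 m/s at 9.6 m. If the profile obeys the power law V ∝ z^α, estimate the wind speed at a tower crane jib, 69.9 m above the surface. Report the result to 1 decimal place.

5.2 m/s

First find α: α = ln(V₂/V₁)/ln(z₂/z₁) = ln(3.47/3.07)/ln(9.6/5.27) = 0.12248/0.59973 = 0.2042
Extrapolate from 9.6 m to 69.9 m: V₃ = 3.47 × (69.9/9.6)^0.2042 = 3.47 × 1.5000 = 5.2049 m/s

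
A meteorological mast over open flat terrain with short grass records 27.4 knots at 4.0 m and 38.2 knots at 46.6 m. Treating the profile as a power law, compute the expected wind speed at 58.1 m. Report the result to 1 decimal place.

39.4 knots

First find α: α = ln(V₂/V₁)/ln(z₂/z₁) = ln(38.2/27.4)/ln(46.6/4.0) = 0.33229/2.45531 = 0.1353
Extrapolate from 46.6 m to 58.1 m: V₃ = 38.2 × (58.1/46.6)^0.1353 = 38.2 × 1.0303 = 39.3575 knots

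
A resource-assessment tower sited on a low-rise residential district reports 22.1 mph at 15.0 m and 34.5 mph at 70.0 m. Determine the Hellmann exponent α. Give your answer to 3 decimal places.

α ≈ 0.289

Power law: V₂/V₁ = (z₂/z₁)^α ⇒ α = ln(V₂/V₁) / ln(z₂/z₁)
α = ln(34.5/22.1) / ln(70.0/15.0) = ln(1.5611) / ln(4.6667)
  = 0.44538 / 1.54045 = 0.28913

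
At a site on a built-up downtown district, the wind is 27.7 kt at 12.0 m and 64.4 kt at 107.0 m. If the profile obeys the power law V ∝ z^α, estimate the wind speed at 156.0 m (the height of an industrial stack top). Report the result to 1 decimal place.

74.5 kt

First find α: α = ln(V₂/V₁)/ln(z₂/z₁) = ln(64.4/27.7)/ln(107.0/12.0) = 0.84368/2.18792 = 0.3856
Extrapolate from 107.0 m to 156.0 m: V₃ = 64.4 × (156.0/107.0)^0.3856 = 64.4 × 1.1565 = 74.4776 kt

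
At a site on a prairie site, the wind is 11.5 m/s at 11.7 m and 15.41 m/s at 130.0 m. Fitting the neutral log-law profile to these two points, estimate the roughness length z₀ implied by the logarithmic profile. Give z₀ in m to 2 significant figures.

z₀ ≈ 0.0098 m

Log law: V(z) ∝ ln(z/z₀). With r = V₁/V₂ = 11.5/15.41 = 0.74627,
r · ln(z₂/z₀) = ln(z₁/z₀) ⇒ ln z₀ = (ln z₁ − r·ln z₂)/(1 − r)
ln z₀ = (2.45959 − 0.74627×4.86753) / 0.25373 = -4.6226
z₀ = exp(-4.6226) = 0.009827 m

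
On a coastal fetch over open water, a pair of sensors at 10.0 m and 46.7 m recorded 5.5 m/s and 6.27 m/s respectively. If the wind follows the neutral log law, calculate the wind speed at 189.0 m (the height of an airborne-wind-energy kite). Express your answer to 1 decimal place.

Log law: V ∝ ln(z/z₀). From the pair, with r = V₁/V₂ = 0.87719,
ln z₀ = (ln z₁ − r·ln z₂)/(1 − r) = (2.3026 − 0.87719×3.8437)/0.12281 = -8.7057 → z₀ = 0.0001656 m
V₃ = V₁ · ln(z₃/z₀)/ln(z₁/z₀) = 5.5 × 13.9474/11.0083 = 6.9685 m/s

7.0 m/s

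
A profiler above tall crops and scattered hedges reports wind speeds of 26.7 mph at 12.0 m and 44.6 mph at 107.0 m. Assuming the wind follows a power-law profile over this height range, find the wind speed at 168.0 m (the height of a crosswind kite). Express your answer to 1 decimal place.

First find α: α = ln(V₂/V₁)/ln(z₂/z₁) = ln(44.6/26.7)/ln(107.0/12.0) = 0.51307/2.18792 = 0.2345
Extrapolate from 107.0 m to 168.0 m: V₃ = 44.6 × (168.0/107.0)^0.2345 = 44.6 × 1.1116 = 49.5769 mph

49.6 mph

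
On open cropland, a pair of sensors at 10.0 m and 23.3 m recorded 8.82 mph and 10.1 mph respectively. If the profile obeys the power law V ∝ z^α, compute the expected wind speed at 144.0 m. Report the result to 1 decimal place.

First find α: α = ln(V₂/V₁)/ln(z₂/z₁) = ln(10.1/8.82)/ln(23.3/10.0) = 0.13551/0.84587 = 0.1602
Extrapolate from 23.3 m to 144.0 m: V₃ = 10.1 × (144.0/23.3)^0.1602 = 10.1 × 1.3388 = 13.5221 mph

13.5 mph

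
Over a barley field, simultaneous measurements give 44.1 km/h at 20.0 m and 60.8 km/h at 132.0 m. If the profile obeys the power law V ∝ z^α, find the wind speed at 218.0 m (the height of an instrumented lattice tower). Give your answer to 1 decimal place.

First find α: α = ln(V₂/V₁)/ln(z₂/z₁) = ln(60.8/44.1)/ln(132.0/20.0) = 0.32113/1.88707 = 0.1702
Extrapolate from 132.0 m to 218.0 m: V₃ = 60.8 × (218.0/132.0)^0.1702 = 60.8 × 1.0891 = 66.2188 km/h

66.2 km/h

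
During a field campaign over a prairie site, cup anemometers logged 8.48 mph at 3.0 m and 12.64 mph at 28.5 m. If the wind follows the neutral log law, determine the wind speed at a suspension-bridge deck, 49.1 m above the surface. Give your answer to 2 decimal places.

Log law: V ∝ ln(z/z₀). From the pair, with r = V₁/V₂ = 0.67089,
ln z₀ = (ln z₁ − r·ln z₂)/(1 − r) = (1.0986 − 0.67089×3.3499)/0.32911 = -3.4906 → z₀ = 0.03048 m
V₃ = V₁ · ln(z₃/z₀)/ln(z₁/z₀) = 8.48 × 7.3844/4.5892 = 13.6451 mph

13.65 mph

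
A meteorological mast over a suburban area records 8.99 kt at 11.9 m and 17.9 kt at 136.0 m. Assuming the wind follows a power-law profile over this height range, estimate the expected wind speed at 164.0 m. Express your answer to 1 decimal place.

First find α: α = ln(V₂/V₁)/ln(z₂/z₁) = ln(17.9/8.99)/ln(136.0/11.9) = 0.68869/2.43612 = 0.2827
Extrapolate from 136.0 m to 164.0 m: V₃ = 17.9 × (164.0/136.0)^0.2827 = 17.9 × 1.0544 = 18.8729 kt

18.9 kt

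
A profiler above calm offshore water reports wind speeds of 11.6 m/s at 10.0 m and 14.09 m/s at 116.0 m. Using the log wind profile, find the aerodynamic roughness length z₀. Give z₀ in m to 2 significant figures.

z₀ ≈ 0.00011 m

Log law: V(z) ∝ ln(z/z₀). With r = V₁/V₂ = 11.6/14.09 = 0.82328,
r · ln(z₂/z₀) = ln(z₁/z₀) ⇒ ln z₀ = (ln z₁ − r·ln z₂)/(1 − r)
ln z₀ = (2.30259 − 0.82328×4.75359) / 0.17672 = -9.1158
z₀ = exp(-9.1158) = 0.0001099 m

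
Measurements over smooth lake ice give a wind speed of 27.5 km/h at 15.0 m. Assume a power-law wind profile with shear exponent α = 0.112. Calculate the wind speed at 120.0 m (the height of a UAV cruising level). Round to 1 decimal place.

Power-law profile: V₂ = V₁ · (z₂/z₁)^α
V₂ = 27.5 × (120.0/15.0)^0.112 = 27.5 × (8.0000)^0.112
    = 27.5 × 1.2623 = 34.7119 km/h

34.7 km/h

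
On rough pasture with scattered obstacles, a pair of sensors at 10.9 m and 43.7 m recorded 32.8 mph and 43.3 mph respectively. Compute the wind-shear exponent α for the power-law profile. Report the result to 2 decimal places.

Power law: V₂/V₁ = (z₂/z₁)^α ⇒ α = ln(V₂/V₁) / ln(z₂/z₁)
α = ln(43.3/32.8) / ln(43.7/10.9) = ln(1.3201) / ln(4.0092)
  = 0.27772 / 1.38859 = 0.20001

α ≈ 0.20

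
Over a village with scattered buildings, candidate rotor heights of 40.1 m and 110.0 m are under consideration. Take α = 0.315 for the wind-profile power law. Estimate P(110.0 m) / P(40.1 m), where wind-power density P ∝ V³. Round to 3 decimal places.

2.595

Speed ratio: V_B/V_A = (z_B/z_A)^α = (110.0/40.1)^0.315 = (2.7431)^0.315 = 1.37419
Power-density ratio: P_B/P_A = (V_B/V_A)³ = (1.37419)³ = 2.59504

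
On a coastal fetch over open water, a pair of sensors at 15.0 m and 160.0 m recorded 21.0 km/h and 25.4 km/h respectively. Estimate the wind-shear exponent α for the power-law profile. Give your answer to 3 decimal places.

Power law: V₂/V₁ = (z₂/z₁)^α ⇒ α = ln(V₂/V₁) / ln(z₂/z₁)
α = ln(25.4/21.0) / ln(160.0/15.0) = ln(1.2095) / ln(10.6667)
  = 0.19023 / 2.36712 = 0.08036

α ≈ 0.080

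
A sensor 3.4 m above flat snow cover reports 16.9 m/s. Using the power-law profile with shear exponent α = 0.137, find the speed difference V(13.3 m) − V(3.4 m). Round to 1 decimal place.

Power law: V₂ = V₁ · (z₂/z₁)^α = 16.9 × (3.9118)^0.137 = 20.3724 m/s
ΔV = 20.3724 − 16.9 = 3.4724 m/s

3.5 m/s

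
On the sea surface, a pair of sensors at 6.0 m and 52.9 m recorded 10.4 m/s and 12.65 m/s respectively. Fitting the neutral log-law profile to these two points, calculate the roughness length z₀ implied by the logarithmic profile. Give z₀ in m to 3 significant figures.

Log law: V(z) ∝ ln(z/z₀). With r = V₁/V₂ = 10.4/12.65 = 0.82213,
r · ln(z₂/z₀) = ln(z₁/z₀) ⇒ ln z₀ = (ln z₁ − r·ln z₂)/(1 − r)
ln z₀ = (1.79176 − 0.82213×3.96840) / 0.17787 = -8.2692
z₀ = exp(-8.2692) = 0.0002563 m

z₀ ≈ 0.000256 m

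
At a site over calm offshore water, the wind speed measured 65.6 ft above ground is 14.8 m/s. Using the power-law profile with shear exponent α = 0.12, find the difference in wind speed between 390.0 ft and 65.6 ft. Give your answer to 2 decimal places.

Power law: V₂ = V₁ · (z₂/z₁)^α = 14.8 × (5.9451)^0.12 = 18.3299 m/s
ΔV = 18.3299 − 14.8 = 3.5299 m/s

3.53 m/s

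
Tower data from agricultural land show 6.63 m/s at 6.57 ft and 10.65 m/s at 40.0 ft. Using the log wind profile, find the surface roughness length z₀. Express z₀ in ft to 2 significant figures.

Log law: V(z) ∝ ln(z/z₀). With r = V₁/V₂ = 6.63/10.65 = 0.62254,
r · ln(z₂/z₀) = ln(z₁/z₀) ⇒ ln z₀ = (ln z₁ − r·ln z₂)/(1 − r)
ln z₀ = (1.88251 − 0.62254×3.68888) / 0.37746 = -1.0966
z₀ = exp(-1.0966) = 0.3340 ft

z₀ ≈ 0.33 ft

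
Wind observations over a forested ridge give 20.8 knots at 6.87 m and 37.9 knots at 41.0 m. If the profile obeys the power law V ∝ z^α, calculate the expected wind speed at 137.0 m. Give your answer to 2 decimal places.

First find α: α = ln(V₂/V₁)/ln(z₂/z₁) = ln(37.9/20.8)/ln(41.0/6.87) = 0.60000/1.78641 = 0.3359
Extrapolate from 41.0 m to 137.0 m: V₃ = 37.9 × (137.0/41.0)^0.3359 = 37.9 × 1.4996 = 56.8346 knots

56.83 knots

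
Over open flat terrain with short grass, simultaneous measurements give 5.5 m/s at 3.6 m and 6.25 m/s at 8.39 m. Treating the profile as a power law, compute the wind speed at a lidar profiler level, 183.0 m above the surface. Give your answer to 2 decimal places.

First find α: α = ln(V₂/V₁)/ln(z₂/z₁) = ln(6.25/5.5)/ln(8.39/3.6) = 0.12783/0.84611 = 0.1511
Extrapolate from 8.39 m to 183.0 m: V₃ = 6.25 × (183.0/8.39)^0.1511 = 6.25 × 1.5931 = 9.9571 m/s

9.96 m/s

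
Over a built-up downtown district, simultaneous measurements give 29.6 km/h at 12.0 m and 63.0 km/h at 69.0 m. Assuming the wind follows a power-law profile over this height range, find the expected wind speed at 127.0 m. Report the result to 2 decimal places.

81.99 km/h

First find α: α = ln(V₂/V₁)/ln(z₂/z₁) = ln(63.0/29.6)/ln(69.0/12.0) = 0.75536/1.74920 = 0.4318
Extrapolate from 69.0 m to 127.0 m: V₃ = 63.0 × (127.0/69.0)^0.4318 = 63.0 × 1.3014 = 81.9892 km/h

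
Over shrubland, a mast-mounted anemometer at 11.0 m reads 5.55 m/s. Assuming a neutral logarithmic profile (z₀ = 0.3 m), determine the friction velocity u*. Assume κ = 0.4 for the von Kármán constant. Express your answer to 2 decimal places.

u* ≈ 0.62 m/s

Log law: V(z) = (u*/κ) · ln(z/z₀) ⇒ u* = κ · V / ln(z/z₀)
u* = 0.4 × 5.55 / ln(11.0/0.3) = 0.4 × 5.55 / 3.6019
   = 2.2200 / 3.6019 = 0.6163 m/s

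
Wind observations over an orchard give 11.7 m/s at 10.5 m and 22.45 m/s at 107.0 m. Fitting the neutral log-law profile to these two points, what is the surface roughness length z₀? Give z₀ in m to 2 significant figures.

z₀ ≈ 0.84 m

Log law: V(z) ∝ ln(z/z₀). With r = V₁/V₂ = 11.7/22.45 = 0.52116,
r · ln(z₂/z₀) = ln(z₁/z₀) ⇒ ln z₀ = (ln z₁ − r·ln z₂)/(1 − r)
ln z₀ = (2.35138 − 0.52116×4.67283) / 0.47884 = -0.1752
z₀ = exp(-0.1752) = 0.8393 m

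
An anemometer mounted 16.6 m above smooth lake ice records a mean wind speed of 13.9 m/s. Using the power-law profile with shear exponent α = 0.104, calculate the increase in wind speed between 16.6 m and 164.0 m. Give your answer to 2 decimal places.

Power law: V₂ = V₁ · (z₂/z₁)^α = 13.9 × (9.8795)^0.104 = 17.6387 m/s
ΔV = 17.6387 − 13.9 = 3.7387 m/s

3.74 m/s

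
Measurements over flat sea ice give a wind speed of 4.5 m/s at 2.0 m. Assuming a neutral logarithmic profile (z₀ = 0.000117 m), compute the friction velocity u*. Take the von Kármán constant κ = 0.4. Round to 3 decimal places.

Log law: V(z) = (u*/κ) · ln(z/z₀) ⇒ u* = κ · V / ln(z/z₀)
u* = 0.4 × 4.5 / ln(2.0/0.000117) = 0.4 × 4.5 / 9.7465
   = 1.8000 / 9.7465 = 0.1847 m/s

u* ≈ 0.185 m/s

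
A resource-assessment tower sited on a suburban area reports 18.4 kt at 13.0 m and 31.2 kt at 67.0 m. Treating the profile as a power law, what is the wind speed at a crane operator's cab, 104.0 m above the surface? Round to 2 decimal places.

35.95 kt

First find α: α = ln(V₂/V₁)/ln(z₂/z₁) = ln(31.2/18.4)/ln(67.0/13.0) = 0.52807/1.63974 = 0.3220
Extrapolate from 67.0 m to 104.0 m: V₃ = 31.2 × (104.0/67.0)^0.3220 = 31.2 × 1.1521 = 35.9461 kt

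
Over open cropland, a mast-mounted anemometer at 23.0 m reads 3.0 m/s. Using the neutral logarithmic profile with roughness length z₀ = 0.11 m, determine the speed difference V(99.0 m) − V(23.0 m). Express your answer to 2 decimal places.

Log law: V₂ = V₁ · ln(z₂/z₀)/ln(z₁/z₀) = 3.0 × 6.8024/5.3428 = 3.8196 m/s
ΔV = 3.8196 − 3.0 = 0.8196 m/s

0.82 m/s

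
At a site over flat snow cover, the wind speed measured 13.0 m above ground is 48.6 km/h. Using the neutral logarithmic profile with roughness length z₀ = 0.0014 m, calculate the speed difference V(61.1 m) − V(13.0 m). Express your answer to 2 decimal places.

8.23 km/h

Log law: V₂ = V₁ · ln(z₂/z₀)/ln(z₁/z₀) = 48.6 × 10.6838/9.1362 = 56.8322 km/h
ΔV = 56.8322 − 48.6 = 8.2322 km/h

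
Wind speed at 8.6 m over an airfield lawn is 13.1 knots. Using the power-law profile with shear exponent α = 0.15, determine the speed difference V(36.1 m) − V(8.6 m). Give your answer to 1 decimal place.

Power law: V₂ = V₁ · (z₂/z₁)^α = 13.1 × (4.1977)^0.15 = 16.2451 knots
ΔV = 16.2451 − 13.1 = 3.1451 knots

3.1 knots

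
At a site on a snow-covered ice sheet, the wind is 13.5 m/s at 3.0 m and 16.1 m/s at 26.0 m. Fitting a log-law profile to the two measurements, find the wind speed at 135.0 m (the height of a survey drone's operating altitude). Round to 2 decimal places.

18.08 m/s

Log law: V ∝ ln(z/z₀). From the pair, with r = V₁/V₂ = 0.83851,
ln z₀ = (ln z₁ − r·ln z₂)/(1 − r) = (1.0986 − 0.83851×3.2581)/0.16149 = -10.1141 → z₀ = 0.00004050 m
V₃ = V₁ · ln(z₃/z₀)/ln(z₁/z₀) = 13.5 × 15.0194/11.2127 = 18.0832 m/s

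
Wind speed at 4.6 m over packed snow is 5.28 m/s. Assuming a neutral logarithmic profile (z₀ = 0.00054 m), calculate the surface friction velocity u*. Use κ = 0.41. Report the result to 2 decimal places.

u* ≈ 0.24 m/s

Log law: V(z) = (u*/κ) · ln(z/z₀) ⇒ u* = κ · V / ln(z/z₀)
u* = 0.41 × 5.28 / ln(4.6/0.00054) = 0.41 × 5.28 / 9.0500
   = 2.1648 / 9.0500 = 0.2392 m/s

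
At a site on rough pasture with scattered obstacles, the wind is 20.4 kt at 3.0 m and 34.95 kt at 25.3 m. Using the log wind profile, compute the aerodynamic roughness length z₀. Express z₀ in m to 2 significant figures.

Log law: V(z) ∝ ln(z/z₀). With r = V₁/V₂ = 20.4/34.95 = 0.58369,
r · ln(z₂/z₀) = ln(z₁/z₀) ⇒ ln z₀ = (ln z₁ − r·ln z₂)/(1 − r)
ln z₀ = (1.09861 − 0.58369×3.23080) / 0.41631 = -1.8909
z₀ = exp(-1.8909) = 0.1509 m

z₀ ≈ 0.15 m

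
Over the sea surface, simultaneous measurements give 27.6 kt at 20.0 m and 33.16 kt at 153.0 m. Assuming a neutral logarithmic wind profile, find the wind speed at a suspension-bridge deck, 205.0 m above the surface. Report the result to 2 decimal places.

33.96 kt

Log law: V ∝ ln(z/z₀). From the pair, with r = V₁/V₂ = 0.83233,
ln z₀ = (ln z₁ − r·ln z₂)/(1 − r) = (2.9957 − 0.83233×5.0304)/0.16767 = -7.1046 → z₀ = 0.0008213 m
V₃ = V₁ · ln(z₃/z₀)/ln(z₁/z₀) = 27.6 × 12.4276/10.1003 = 33.9595 kt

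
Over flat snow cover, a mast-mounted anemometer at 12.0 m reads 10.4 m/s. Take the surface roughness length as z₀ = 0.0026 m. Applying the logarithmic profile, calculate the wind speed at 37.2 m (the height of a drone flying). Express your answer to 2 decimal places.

Log law: V(z) ∝ ln(z/z₀), so V₂/V₁ = ln(z₂/z₀) / ln(z₁/z₀).
ln(37.2/0.0026) = 9.5686, ln(12.0/0.0026) = 8.4372
V₂ = 10.4 × 9.5686/8.4372 = 10.4 × 1.1341 = 11.7946 m/s

11.79 m/s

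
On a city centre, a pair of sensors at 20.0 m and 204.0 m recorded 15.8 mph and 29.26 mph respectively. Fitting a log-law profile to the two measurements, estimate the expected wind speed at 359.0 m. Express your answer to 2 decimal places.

32.54 mph

Log law: V ∝ ln(z/z₀). From the pair, with r = V₁/V₂ = 0.53999,
ln z₀ = (ln z₁ − r·ln z₂)/(1 − r) = (2.9957 − 0.53999×5.3181)/0.46001 = 0.2696 → z₀ = 1.309 m
V₃ = V₁ · ln(z₃/z₀)/ln(z₁/z₀) = 15.8 × 5.6137/2.7261 = 32.5358 mph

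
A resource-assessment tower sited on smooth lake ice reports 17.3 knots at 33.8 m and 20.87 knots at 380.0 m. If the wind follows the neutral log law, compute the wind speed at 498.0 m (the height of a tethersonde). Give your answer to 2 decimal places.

21.27 knots

Log law: V ∝ ln(z/z₀). From the pair, with r = V₁/V₂ = 0.82894,
ln z₀ = (ln z₁ − r·ln z₂)/(1 − r) = (3.5205 − 0.82894×5.9402)/0.17106 = -8.2053 → z₀ = 0.0002732 m
V₃ = V₁ · ln(z₃/z₀)/ln(z₁/z₀) = 17.3 × 14.4159/11.7258 = 21.2690 knots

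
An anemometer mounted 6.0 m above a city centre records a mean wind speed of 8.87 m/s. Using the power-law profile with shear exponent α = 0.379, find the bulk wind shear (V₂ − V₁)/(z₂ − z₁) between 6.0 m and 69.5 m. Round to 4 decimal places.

Power law: V₂ = V₁ · (z₂/z₁)^α = 8.87 × (11.5833)^0.379 = 22.4448 m/s
ΔV/Δz = (22.4448 − 8.87)/(69.5 − 6.0) = 13.5748/63.5000 = 0.21378 m/s/m

0.2138 m/s/m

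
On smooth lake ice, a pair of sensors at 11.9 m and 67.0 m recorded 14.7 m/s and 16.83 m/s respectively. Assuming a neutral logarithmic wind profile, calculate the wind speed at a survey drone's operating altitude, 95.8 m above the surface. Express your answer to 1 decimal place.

17.3 m/s

Log law: V ∝ ln(z/z₀). From the pair, with r = V₁/V₂ = 0.87344,
ln z₀ = (ln z₁ − r·ln z₂)/(1 − r) = (2.4765 − 0.87344×4.2047)/0.12656 = -9.4502 → z₀ = 0.00007868 m
V₃ = V₁ · ln(z₃/z₀)/ln(z₁/z₀) = 14.7 × 14.0124/11.9267 = 17.2707 m/s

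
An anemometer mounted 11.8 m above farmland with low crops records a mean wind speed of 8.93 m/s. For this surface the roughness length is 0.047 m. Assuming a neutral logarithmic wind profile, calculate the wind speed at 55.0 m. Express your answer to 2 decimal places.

11.42 m/s

Log law: V(z) ∝ ln(z/z₀), so V₂/V₁ = ln(z₂/z₀) / ln(z₁/z₀).
ln(55.0/0.047) = 7.0649, ln(11.8/0.047) = 5.5257
V₂ = 8.93 × 7.0649/5.5257 = 8.93 × 1.2786 = 11.4175 m/s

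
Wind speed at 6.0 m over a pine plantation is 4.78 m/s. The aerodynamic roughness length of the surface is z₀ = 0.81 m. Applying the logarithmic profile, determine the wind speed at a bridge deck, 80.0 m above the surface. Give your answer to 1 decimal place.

11.0 m/s

Log law: V(z) ∝ ln(z/z₀), so V₂/V₁ = ln(z₂/z₀) / ln(z₁/z₀).
ln(80.0/0.81) = 4.5927, ln(6.0/0.81) = 2.0025
V₂ = 4.78 × 4.5927/2.0025 = 4.78 × 2.2935 = 10.9631 m/s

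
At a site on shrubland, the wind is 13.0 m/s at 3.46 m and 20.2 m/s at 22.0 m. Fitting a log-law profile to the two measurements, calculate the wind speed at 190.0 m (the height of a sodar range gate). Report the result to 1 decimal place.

28.6 m/s

Log law: V ∝ ln(z/z₀). From the pair, with r = V₁/V₂ = 0.64356,
ln z₀ = (ln z₁ − r·ln z₂)/(1 − r) = (1.2413 − 0.64356×3.0910)/0.35644 = -2.0986 → z₀ = 0.1226 m
V₃ = V₁ · ln(z₃/z₀)/ln(z₁/z₀) = 13.0 × 7.3456/3.3399 = 28.5919 m/s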